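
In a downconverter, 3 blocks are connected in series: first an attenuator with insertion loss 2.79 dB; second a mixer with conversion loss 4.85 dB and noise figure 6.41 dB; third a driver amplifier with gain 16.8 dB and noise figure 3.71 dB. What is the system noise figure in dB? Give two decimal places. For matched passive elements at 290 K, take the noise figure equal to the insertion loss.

Convert to linear (a loss of L dB is a gain of −L dB): F_i = 10^(NF_i/10), G_i = 10^(G_i,dB/10)
  Stage 1: F_1 = 10^(2.79/10) = 1.901, G_1 = 10^(−2.79/10) = 0.5260
  Stage 2: F_2 = 10^(6.41/10) = 4.375, G_2 = 10^(−4.85/10) = 0.3273
  Stage 3: F_3 = 10^(3.71/10) = 2.350, G_3 = 10^(16.8/10) = 47.86
Friis cascade:
  F = 1.901 + (4.375 − 1)/0.5260 + (2.350 − 1)/0.1722 = 16.16
NF = 10 log₁₀(16.16) = 12.08 dB

12.08 dB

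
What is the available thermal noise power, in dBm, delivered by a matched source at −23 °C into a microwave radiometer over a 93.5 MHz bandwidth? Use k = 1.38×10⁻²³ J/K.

T = −23 °C + 273.15 = 250.15 K
P_n = kTB = 1.38×10⁻²³ × 250.15 × 9.35×10⁷ = 3.23×10⁻¹³ W
In dBm: 10 log₁₀(3.23×10⁻¹³ / 10⁻³) = −94.9 dBm

−94.9 dBm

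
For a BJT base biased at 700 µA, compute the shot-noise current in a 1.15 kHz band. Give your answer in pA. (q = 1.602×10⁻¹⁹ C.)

I_n = √(2qI·B)
2qI·B = 2 × 1.602×10⁻¹⁹ × 7.00×10⁻⁴ × 1.15×10³ = 2.58×10⁻¹⁹ A²
I_n = √(2.58×10⁻¹⁹) = 5.08×10⁻¹⁰ A = 508 pA

508 pA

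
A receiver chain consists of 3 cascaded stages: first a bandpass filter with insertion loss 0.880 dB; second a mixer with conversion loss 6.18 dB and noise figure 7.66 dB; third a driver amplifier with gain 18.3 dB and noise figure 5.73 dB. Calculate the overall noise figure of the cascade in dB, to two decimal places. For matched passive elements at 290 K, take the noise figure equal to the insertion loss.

13.24 dB

Convert to linear (a loss of L dB is a gain of −L dB): F_i = 10^(NF_i/10), G_i = 10^(G_i,dB/10)
  Stage 1: F_1 = 10^(0.880/10) = 1.225, G_1 = 10^(−0.880/10) = 0.8166
  Stage 2: F_2 = 10^(7.66/10) = 5.834, G_2 = 10^(−6.18/10) = 0.2410
  Stage 3: F_3 = 10^(5.73/10) = 3.741, G_3 = 10^(18.3/10) = 67.61
Friis cascade:
  F = 1.225 + (5.834 − 1)/0.8166 + (3.741 − 1)/0.1968 = 21.07
NF = 10 log₁₀(21.07) = 13.24 dB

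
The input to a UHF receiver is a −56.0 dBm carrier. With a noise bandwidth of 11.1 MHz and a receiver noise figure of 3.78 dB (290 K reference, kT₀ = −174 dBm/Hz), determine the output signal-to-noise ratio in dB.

43.8 dB

Noise floor: N = −174 + 10 log₁₀(B) + NF
10 log₁₀(1.11×10⁷) = 70.45 dB
N = −174 + 70.45 + 3.78 = −99.77 dBm
SNR = P_sig − N = −56.0 − (−99.77) = 43.77 dB → 43.8 dB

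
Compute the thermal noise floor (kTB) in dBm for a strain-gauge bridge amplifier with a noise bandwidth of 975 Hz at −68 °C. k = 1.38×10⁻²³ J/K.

T = −68 °C + 273.15 = 205.15 K
P_n = kTB = 1.38×10⁻²³ × 205.15 × 9.75×10² = 2.76×10⁻¹⁸ W
In dBm: 10 log₁₀(2.76×10⁻¹⁸ / 10⁻³) = −145.6 dBm

−145.6 dBm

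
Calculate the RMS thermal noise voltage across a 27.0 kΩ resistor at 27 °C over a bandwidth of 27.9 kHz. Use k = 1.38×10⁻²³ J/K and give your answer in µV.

3.53 µV

T = 27 °C + 273.15 = 300.15 K
V_n = √(4kTRB)
4kTRB = 4 × 1.38×10⁻²³ × 300.15 × 2.70×10⁴ × 2.79×10⁴ = 1.25×10⁻¹¹ V²
V_n = √(1.25×10⁻¹¹) = 3.53×10⁻⁶ V = 3.53 µV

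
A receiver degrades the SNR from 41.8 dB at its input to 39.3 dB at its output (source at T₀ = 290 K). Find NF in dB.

2.5 dB

NF (dB) = SNR_in(dB) − SNR_out(dB) when the source is at T₀
NF = 41.8 − 39.3 = 2.5 dB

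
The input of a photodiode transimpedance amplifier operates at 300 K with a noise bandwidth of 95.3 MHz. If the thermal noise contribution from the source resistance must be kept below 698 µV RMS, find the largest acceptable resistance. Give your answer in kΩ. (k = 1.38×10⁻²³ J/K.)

Johnson–Nyquist: V_n = √(4kTRB) ⇒ R = V_n² / (4kTB)
4kTB = 4 × 1.38×10⁻²³ × 300 × 9.53×10⁷ = 1.58×10⁻¹²
R = (6.98×10⁻⁴)² / 1.58×10⁻¹² = 3.09×10⁵ Ω = 309 kΩ

309 kΩ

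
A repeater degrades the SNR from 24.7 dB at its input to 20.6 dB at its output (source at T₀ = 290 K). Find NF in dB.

NF (dB) = SNR_in(dB) − SNR_out(dB) when the source is at T₀
NF = 24.7 − 20.6 = 4.1 dB

4.1 dB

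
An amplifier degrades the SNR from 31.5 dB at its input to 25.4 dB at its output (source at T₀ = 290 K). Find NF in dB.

6.1 dB

NF (dB) = SNR_in(dB) − SNR_out(dB) when the source is at T₀
NF = 31.5 − 25.4 = 6.1 dB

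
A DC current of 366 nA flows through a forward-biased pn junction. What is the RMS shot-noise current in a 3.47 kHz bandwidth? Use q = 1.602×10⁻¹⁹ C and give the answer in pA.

20.2 pA

I_n = √(2qI·B)
2qI·B = 2 × 1.602×10⁻¹⁹ × 3.66×10⁻⁷ × 3.47×10³ = 4.07×10⁻²² A²
I_n = √(4.07×10⁻²²) = 2.02×10⁻¹¹ A = 20.2 pA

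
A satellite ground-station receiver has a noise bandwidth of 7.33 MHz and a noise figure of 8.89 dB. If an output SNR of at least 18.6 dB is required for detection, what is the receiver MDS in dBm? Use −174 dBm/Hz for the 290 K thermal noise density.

−77.9 dBm

Sensitivity = −174 + 10 log₁₀(B) + NF + SNR_min
= −174 + 68.65 + 8.89 + 18.6
= −77.86 dBm → −77.9 dBm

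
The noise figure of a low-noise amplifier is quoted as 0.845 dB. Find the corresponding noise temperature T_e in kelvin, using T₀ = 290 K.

F = 10^(0.845/10) = 1.21479
T_e = (F − 1)·T₀ = (1.21479 − 1) × 290 = 62.3 K

62.3 K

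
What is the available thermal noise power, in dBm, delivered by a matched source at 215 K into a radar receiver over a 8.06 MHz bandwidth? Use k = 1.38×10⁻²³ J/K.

−106.2 dBm

P_n = kTB = 1.38×10⁻²³ × 215 × 8.06×10⁶ = 2.39×10⁻¹⁴ W
In dBm: 10 log₁₀(2.39×10⁻¹⁴ / 10⁻³) = −106.2 dBm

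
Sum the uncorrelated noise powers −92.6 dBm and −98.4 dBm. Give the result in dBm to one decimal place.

−91.6 dBm

Convert to linear, add, convert back:
P₁ = 5.50×10⁻¹³ W, P₂ = 1.45×10⁻¹³ W
P_tot = 6.94×10⁻¹³ W → 10 log₁₀(P_tot / 10⁻³) = −91.6 dBm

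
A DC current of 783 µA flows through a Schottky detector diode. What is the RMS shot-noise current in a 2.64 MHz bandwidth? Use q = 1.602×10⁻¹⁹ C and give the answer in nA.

25.7 nA

I_n = √(2qI·B)
2qI·B = 2 × 1.602×10⁻¹⁹ × 7.83×10⁻⁴ × 2.64×10⁶ = 6.62×10⁻¹⁶ A²
I_n = √(6.62×10⁻¹⁶) = 2.57×10⁻⁸ A = 25.7 nA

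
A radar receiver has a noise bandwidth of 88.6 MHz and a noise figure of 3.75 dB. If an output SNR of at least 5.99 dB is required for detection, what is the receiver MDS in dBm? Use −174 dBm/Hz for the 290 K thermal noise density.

−84.8 dBm

Sensitivity = −174 + 10 log₁₀(B) + NF + SNR_min
= −174 + 79.47 + 3.75 + 5.99
= −84.79 dBm → −84.8 dBm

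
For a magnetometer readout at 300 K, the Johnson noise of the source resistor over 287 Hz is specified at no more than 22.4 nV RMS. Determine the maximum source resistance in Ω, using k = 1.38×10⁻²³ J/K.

106 Ω

Johnson–Nyquist: V_n = √(4kTRB) ⇒ R = V_n² / (4kTB)
4kTB = 4 × 1.38×10⁻²³ × 300 × 2.87×10² = 4.75×10⁻¹⁸
R = (2.24×10⁻⁸)² / 4.75×10⁻¹⁸ = 1.06×10² Ω = 106 Ω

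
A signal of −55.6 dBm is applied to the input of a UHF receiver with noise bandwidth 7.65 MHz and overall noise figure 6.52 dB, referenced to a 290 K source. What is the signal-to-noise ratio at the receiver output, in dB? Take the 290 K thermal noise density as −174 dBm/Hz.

Noise floor: N = −174 + 10 log₁₀(B) + NF
10 log₁₀(7.65×10⁶) = 68.84 dB
N = −174 + 68.84 + 6.52 = −98.64 dBm
SNR = P_sig − N = −55.6 − (−98.64) = 43.04 dB → 43.0 dB

43.0 dB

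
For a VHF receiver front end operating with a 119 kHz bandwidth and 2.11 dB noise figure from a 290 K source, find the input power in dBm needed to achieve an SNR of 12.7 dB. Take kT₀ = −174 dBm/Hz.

−108.4 dBm

Sensitivity = −174 + 10 log₁₀(B) + NF + SNR_min
= −174 + 50.76 + 2.11 + 12.7
= −108.43 dBm → −108.4 dBm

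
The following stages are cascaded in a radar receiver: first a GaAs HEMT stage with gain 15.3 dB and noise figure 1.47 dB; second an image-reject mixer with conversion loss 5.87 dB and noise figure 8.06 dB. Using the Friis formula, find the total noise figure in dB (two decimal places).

Convert to linear (a loss of L dB is a gain of −L dB): F_i = 10^(NF_i/10), G_i = 10^(G_i,dB/10)
  Stage 1: F_1 = 10^(1.47/10) = 1.403, G_1 = 10^(15.3/10) = 33.88
  Stage 2: F_2 = 10^(8.06/10) = 6.397, G_2 = 10^(−5.87/10) = 0.2588
Friis cascade:
  F = 1.403 + (6.397 − 1)/33.88 = 1.562
NF = 10 log₁₀(1.562) = 1.94 dB

1.94 dB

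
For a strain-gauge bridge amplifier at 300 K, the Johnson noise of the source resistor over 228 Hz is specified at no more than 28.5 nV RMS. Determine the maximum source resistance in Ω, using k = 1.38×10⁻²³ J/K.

Johnson–Nyquist: V_n = √(4kTRB) ⇒ R = V_n² / (4kTB)
4kTB = 4 × 1.38×10⁻²³ × 300 × 2.28×10² = 3.78×10⁻¹⁸
R = (2.85×10⁻⁸)² / 3.78×10⁻¹⁸ = 2.15×10² Ω = 215 Ω

215 Ω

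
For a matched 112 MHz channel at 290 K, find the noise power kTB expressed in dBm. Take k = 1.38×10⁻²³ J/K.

−93.5 dBm

P_n = kTB = 1.38×10⁻²³ × 290 × 1.12×10⁸ = 4.48×10⁻¹³ W
In dBm: 10 log₁₀(4.48×10⁻¹³ / 10⁻³) = −93.5 dBm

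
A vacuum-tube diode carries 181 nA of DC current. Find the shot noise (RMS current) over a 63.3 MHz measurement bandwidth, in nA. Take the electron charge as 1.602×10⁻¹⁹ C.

I_n = √(2qI·B)
2qI·B = 2 × 1.602×10⁻¹⁹ × 1.81×10⁻⁷ × 6.33×10⁷ = 3.67×10⁻¹⁸ A²
I_n = √(3.67×10⁻¹⁸) = 1.92×10⁻⁹ A = 1.92 nA

1.92 nA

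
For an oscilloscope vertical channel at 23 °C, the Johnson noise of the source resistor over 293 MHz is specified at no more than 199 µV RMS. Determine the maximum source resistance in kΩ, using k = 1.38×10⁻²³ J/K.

T = 23 °C + 273.15 = 296.15 K
Johnson–Nyquist: V_n = √(4kTRB) ⇒ R = V_n² / (4kTB)
4kTB = 4 × 1.38×10⁻²³ × 296.15 × 2.93×10⁸ = 4.79×10⁻¹²
R = (1.99×10⁻⁴)² / 4.79×10⁻¹² = 8.27×10³ Ω = 8.27 kΩ

8.27 kΩ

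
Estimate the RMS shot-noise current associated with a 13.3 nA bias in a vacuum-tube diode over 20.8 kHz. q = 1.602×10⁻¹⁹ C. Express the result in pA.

I_n = √(2qI·B)
2qI·B = 2 × 1.602×10⁻¹⁹ × 1.33×10⁻⁸ × 2.08×10⁴ = 8.86×10⁻²³ A²
I_n = √(8.86×10⁻²³) = 9.41×10⁻¹² A = 9.41 pA

9.41 pA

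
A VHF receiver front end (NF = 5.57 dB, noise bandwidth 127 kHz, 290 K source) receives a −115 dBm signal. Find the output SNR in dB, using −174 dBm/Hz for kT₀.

2.4 dB

Noise floor: N = −174 + 10 log₁₀(B) + NF
10 log₁₀(1.27×10⁵) = 51.04 dB
N = −174 + 51.04 + 5.57 = −117.39 dBm
SNR = P_sig − N = −115 − (−117.39) = 2.39 dB → 2.4 dB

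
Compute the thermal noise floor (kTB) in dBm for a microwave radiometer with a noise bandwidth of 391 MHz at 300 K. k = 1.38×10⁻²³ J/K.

P_n = kTB = 1.38×10⁻²³ × 300 × 3.91×10⁸ = 1.62×10⁻¹² W
In dBm: 10 log₁₀(1.62×10⁻¹² / 10⁻³) = −87.9 dBm

−87.9 dBm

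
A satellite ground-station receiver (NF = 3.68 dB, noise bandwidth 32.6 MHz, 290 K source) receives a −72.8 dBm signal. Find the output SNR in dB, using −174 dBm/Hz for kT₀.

Noise floor: N = −174 + 10 log₁₀(B) + NF
10 log₁₀(3.26×10⁷) = 75.13 dB
N = −174 + 75.13 + 3.68 = −95.19 dBm
SNR = P_sig − N = −72.8 − (−95.19) = 22.39 dB → 22.4 dB

22.4 dB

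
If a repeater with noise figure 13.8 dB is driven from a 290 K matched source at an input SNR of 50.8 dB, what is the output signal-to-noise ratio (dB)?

37.0 dB

By definition F = SNR_in/SNR_out, so in dB: SNR_out = SNR_in − NF
SNR_out = 50.8 − 13.8 = 37.0 dB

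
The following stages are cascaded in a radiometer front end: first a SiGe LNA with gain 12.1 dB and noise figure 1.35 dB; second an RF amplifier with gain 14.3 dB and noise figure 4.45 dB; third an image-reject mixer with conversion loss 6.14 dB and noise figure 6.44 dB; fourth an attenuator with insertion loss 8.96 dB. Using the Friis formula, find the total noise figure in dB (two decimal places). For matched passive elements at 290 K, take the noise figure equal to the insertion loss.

Convert to linear (a loss of L dB is a gain of −L dB): F_i = 10^(NF_i/10), G_i = 10^(G_i,dB/10)
  Stage 1: F_1 = 10^(1.35/10) = 1.365, G_1 = 10^(12.1/10) = 16.22
  Stage 2: F_2 = 10^(4.45/10) = 2.786, G_2 = 10^(14.3/10) = 26.92
  Stage 3: F_3 = 10^(6.44/10) = 4.406, G_3 = 10^(−6.14/10) = 0.2432
  Stage 4: F_4 = 10^(8.96/10) = 7.870, G_4 = 10^(−8.96/10) = 0.1271
Friis cascade:
  F = 1.365 + (2.786 − 1)/16.22 + (4.406 − 1)/436.5 + (7.870 − 1)/106.2 = 1.547
NF = 10 log₁₀(1.547) = 1.90 dB

1.90 dB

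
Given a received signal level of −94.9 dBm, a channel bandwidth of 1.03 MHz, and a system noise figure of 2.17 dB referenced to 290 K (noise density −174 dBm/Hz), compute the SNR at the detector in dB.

16.8 dB

Noise floor: N = −174 + 10 log₁₀(B) + NF
10 log₁₀(1.03×10⁶) = 60.13 dB
N = −174 + 60.13 + 2.17 = −111.70 dBm
SNR = P_sig − N = −94.9 − (−111.70) = 16.80 dB → 16.8 dB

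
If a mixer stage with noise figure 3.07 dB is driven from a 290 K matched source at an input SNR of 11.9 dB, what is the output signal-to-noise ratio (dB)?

8.83 dB

By definition F = SNR_in/SNR_out, so in dB: SNR_out = SNR_in − NF
SNR_out = 11.9 − 3.07 = 8.83 dB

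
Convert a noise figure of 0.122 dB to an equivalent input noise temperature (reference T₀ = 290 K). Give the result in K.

8.26 K

F = 10^(0.122/10) = 1.02849
T_e = (F − 1)·T₀ = (1.02849 − 1) × 290 = 8.26 K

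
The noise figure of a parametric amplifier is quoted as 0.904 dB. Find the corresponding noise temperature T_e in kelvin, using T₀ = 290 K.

F = 10^(0.904/10) = 1.2314
T_e = (F − 1)·T₀ = (1.2314 − 1) × 290 = 67.1 K

67.1 K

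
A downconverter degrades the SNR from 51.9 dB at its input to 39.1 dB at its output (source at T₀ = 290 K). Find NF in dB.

12.8 dB

NF (dB) = SNR_in(dB) − SNR_out(dB) when the source is at T₀
NF = 51.9 − 39.1 = 12.8 dB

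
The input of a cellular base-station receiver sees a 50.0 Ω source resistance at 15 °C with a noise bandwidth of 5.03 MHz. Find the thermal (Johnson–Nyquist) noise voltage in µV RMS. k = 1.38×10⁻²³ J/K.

T = 15 °C + 273.15 = 288.15 K
V_n = √(4kTRB)
4kTRB = 4 × 1.38×10⁻²³ × 288.15 × 5.00×10¹ × 5.03×10⁶ = 4.00×10⁻¹² V²
V_n = √(4.00×10⁻¹²) = 2.00×10⁻⁶ V = 2.00 µV

2.00 µV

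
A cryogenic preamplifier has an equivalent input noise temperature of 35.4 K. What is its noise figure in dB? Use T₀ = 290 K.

0.500 dB

F = 1 + T_e/T₀ = 1 + 35.4/290 = 1.12207
NF = 10 log₁₀(1.12207) = 0.500 dB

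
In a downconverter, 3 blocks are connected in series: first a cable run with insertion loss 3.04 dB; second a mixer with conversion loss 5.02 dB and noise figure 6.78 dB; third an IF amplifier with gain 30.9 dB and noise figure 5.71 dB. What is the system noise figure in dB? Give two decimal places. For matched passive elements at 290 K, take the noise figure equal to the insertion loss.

Convert to linear (a loss of L dB is a gain of −L dB): F_i = 10^(NF_i/10), G_i = 10^(G_i,dB/10)
  Stage 1: F_1 = 10^(3.04/10) = 2.014, G_1 = 10^(−3.04/10) = 0.4966
  Stage 2: F_2 = 10^(6.78/10) = 4.764, G_2 = 10^(−5.02/10) = 0.3148
  Stage 3: F_3 = 10^(5.71/10) = 3.724, G_3 = 10^(30.9/10) = 1230
Friis cascade:
  F = 2.014 + (4.764 − 1)/0.4966 + (3.724 − 1)/0.1563 = 27.02
NF = 10 log₁₀(27.02) = 14.32 dB

14.32 dB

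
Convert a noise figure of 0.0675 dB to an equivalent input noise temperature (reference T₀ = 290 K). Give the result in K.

4.54 K

F = 10^(0.0675/10) = 1.01566
T_e = (F − 1)·T₀ = (1.01566 − 1) × 290 = 4.54 K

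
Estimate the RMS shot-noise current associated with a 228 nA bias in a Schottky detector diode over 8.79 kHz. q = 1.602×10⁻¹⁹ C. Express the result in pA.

25.3 pA

I_n = √(2qI·B)
2qI·B = 2 × 1.602×10⁻¹⁹ × 2.28×10⁻⁷ × 8.79×10³ = 6.42×10⁻²² A²
I_n = √(6.42×10⁻²²) = 2.53×10⁻¹¹ A = 25.3 pA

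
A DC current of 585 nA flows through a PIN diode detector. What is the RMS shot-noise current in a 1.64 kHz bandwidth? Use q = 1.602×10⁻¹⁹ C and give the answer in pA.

17.5 pA

I_n = √(2qI·B)
2qI·B = 2 × 1.602×10⁻¹⁹ × 5.85×10⁻⁷ × 1.64×10³ = 3.07×10⁻²² A²
I_n = √(3.07×10⁻²²) = 1.75×10⁻¹¹ A = 17.5 pA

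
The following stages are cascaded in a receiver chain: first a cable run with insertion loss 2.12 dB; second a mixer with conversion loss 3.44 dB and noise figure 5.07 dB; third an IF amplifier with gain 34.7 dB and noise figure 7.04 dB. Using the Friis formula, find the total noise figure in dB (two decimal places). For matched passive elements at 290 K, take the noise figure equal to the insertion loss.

12.97 dB

Convert to linear (a loss of L dB is a gain of −L dB): F_i = 10^(NF_i/10), G_i = 10^(G_i,dB/10)
  Stage 1: F_1 = 10^(2.12/10) = 1.629, G_1 = 10^(−2.12/10) = 0.6138
  Stage 2: F_2 = 10^(5.07/10) = 3.214, G_2 = 10^(−3.44/10) = 0.4529
  Stage 3: F_3 = 10^(7.04/10) = 5.058, G_3 = 10^(34.7/10) = 2951
Friis cascade:
  F = 1.629 + (3.214 − 1)/0.6138 + (5.058 − 1)/0.2780 = 19.84
NF = 10 log₁₀(19.84) = 12.97 dB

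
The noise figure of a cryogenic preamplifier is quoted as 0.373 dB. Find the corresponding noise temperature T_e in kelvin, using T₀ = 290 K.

26.0 K

F = 10^(0.373/10) = 1.08968
T_e = (F − 1)·T₀ = (1.08968 − 1) × 290 = 26.0 K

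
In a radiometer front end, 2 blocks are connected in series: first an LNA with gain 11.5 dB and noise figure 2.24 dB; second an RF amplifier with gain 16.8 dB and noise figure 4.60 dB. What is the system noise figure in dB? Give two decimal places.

Convert to linear (a loss of L dB is a gain of −L dB): F_i = 10^(NF_i/10), G_i = 10^(G_i,dB/10)
  Stage 1: F_1 = 10^(2.24/10) = 1.675, G_1 = 10^(11.5/10) = 14.13
  Stage 2: F_2 = 10^(4.60/10) = 2.884, G_2 = 10^(16.8/10) = 47.86
Friis cascade:
  F = 1.675 + (2.884 − 1)/14.13 = 1.808
NF = 10 log₁₀(1.808) = 2.57 dB

2.57 dB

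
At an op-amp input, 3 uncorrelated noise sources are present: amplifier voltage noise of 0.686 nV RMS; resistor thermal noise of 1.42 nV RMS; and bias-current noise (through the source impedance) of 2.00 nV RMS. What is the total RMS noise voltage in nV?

Uncorrelated sources add in power (mean-square): V_tot = √(ΣV_i²)
V_tot = √[(6.86×10⁻¹⁰)² + (1.42×10⁻⁹)² + (2.00×10⁻⁹)²] = 2.55×10⁻⁹ V = 2.55 nV

2.55 nV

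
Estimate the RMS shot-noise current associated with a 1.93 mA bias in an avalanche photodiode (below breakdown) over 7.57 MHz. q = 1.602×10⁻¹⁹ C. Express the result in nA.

I_n = √(2qI·B)
2qI·B = 2 × 1.602×10⁻¹⁹ × 1.93×10⁻³ × 7.57×10⁶ = 4.68×10⁻¹⁵ A²
I_n = √(4.68×10⁻¹⁵) = 6.84×10⁻⁸ A = 68.4 nA

68.4 nA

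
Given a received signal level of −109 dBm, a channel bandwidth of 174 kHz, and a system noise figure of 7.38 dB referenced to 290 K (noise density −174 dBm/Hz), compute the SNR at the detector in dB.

Noise floor: N = −174 + 10 log₁₀(B) + NF
10 log₁₀(1.74×10⁵) = 52.41 dB
N = −174 + 52.41 + 7.38 = −114.21 dBm
SNR = P_sig − N = −109 − (−114.21) = 5.21 dB → 5.2 dB

5.2 dB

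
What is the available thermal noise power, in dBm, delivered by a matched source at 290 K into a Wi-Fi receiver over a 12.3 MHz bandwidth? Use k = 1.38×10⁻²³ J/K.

P_n = kTB = 1.38×10⁻²³ × 290 × 1.23×10⁷ = 4.92×10⁻¹⁴ W
In dBm: 10 log₁₀(4.92×10⁻¹⁴ / 10⁻³) = −103.1 dBm

−103.1 dBm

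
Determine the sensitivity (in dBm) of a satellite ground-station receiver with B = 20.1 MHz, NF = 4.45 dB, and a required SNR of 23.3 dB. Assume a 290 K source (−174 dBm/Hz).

−73.2 dBm

Sensitivity = −174 + 10 log₁₀(B) + NF + SNR_min
= −174 + 73.03 + 4.45 + 23.3
= −73.22 dBm → −73.2 dBm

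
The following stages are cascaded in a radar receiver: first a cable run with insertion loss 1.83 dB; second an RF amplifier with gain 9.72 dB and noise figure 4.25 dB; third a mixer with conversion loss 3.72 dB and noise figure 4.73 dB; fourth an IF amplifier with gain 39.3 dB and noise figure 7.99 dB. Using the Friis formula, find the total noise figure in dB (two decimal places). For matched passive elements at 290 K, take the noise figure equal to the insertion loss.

8.06 dB

Convert to linear (a loss of L dB is a gain of −L dB): F_i = 10^(NF_i/10), G_i = 10^(G_i,dB/10)
  Stage 1: F_1 = 10^(1.83/10) = 1.524, G_1 = 10^(−1.83/10) = 0.6561
  Stage 2: F_2 = 10^(4.25/10) = 2.661, G_2 = 10^(9.72/10) = 9.376
  Stage 3: F_3 = 10^(4.73/10) = 2.972, G_3 = 10^(−3.72/10) = 0.4246
  Stage 4: F_4 = 10^(7.99/10) = 6.295, G_4 = 10^(39.3/10) = 8511
Friis cascade:
  F = 1.524 + (2.661 − 1)/0.6561 + (2.972 − 1)/6.152 + (6.295 − 1)/2.612 = 6.403
NF = 10 log₁₀(6.403) = 8.06 dB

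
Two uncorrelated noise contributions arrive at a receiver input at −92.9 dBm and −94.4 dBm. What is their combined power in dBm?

−90.6 dBm

Convert to linear, add, convert back:
P₁ = 5.13×10⁻¹³ W, P₂ = 3.63×10⁻¹³ W
P_tot = 8.76×10⁻¹³ W → 10 log₁₀(P_tot / 10⁻³) = −90.6 dBm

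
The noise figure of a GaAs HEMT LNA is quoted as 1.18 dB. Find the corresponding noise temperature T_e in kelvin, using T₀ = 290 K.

90.5 K

F = 10^(1.18/10) = 1.3122
T_e = (F − 1)·T₀ = (1.3122 − 1) × 290 = 90.5 K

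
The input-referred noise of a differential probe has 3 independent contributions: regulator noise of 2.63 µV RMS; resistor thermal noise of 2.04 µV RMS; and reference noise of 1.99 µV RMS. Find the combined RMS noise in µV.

Uncorrelated sources add in power (mean-square): V_tot = √(ΣV_i²)
V_tot = √[(2.63×10⁻⁶)² + (2.04×10⁻⁶)² + (1.99×10⁻⁶)²] = 3.88×10⁻⁶ V = 3.88 µV

3.88 µV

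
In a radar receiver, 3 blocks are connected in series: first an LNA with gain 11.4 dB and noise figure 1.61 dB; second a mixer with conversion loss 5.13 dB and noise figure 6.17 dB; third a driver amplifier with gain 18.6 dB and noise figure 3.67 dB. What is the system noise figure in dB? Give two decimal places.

2.99 dB

Convert to linear (a loss of L dB is a gain of −L dB): F_i = 10^(NF_i/10), G_i = 10^(G_i,dB/10)
  Stage 1: F_1 = 10^(1.61/10) = 1.449, G_1 = 10^(11.4/10) = 13.80
  Stage 2: F_2 = 10^(6.17/10) = 4.140, G_2 = 10^(−5.13/10) = 0.3069
  Stage 3: F_3 = 10^(3.67/10) = 2.328, G_3 = 10^(18.6/10) = 72.44
Friis cascade:
  F = 1.449 + (4.140 − 1)/13.80 + (2.328 − 1)/4.236 = 1.990
NF = 10 log₁₀(1.990) = 2.99 dB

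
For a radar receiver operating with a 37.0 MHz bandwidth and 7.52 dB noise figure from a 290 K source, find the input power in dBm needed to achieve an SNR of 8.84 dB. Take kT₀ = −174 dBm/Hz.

Sensitivity = −174 + 10 log₁₀(B) + NF + SNR_min
= −174 + 75.68 + 7.52 + 8.84
= −81.96 dBm → −82.0 dBm

−82.0 dBm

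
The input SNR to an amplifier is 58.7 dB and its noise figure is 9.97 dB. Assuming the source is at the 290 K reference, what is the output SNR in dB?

By definition F = SNR_in/SNR_out, so in dB: SNR_out = SNR_in − NF
SNR_out = 58.7 − 9.97 = 48.73 dB

48.73 dB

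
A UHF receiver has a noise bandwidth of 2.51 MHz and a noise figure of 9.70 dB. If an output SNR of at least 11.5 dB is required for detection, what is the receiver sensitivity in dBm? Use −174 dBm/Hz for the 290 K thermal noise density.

−88.8 dBm

Sensitivity = −174 + 10 log₁₀(B) + NF + SNR_min
= −174 + 64 + 9.70 + 11.5
= −88.80 dBm → −88.8 dBm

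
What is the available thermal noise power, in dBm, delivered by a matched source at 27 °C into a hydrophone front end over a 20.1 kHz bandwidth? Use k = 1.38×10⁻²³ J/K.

T = 27 °C + 273.15 = 300.15 K
P_n = kTB = 1.38×10⁻²³ × 300.15 × 2.01×10⁴ = 8.33×10⁻¹⁷ W
In dBm: 10 log₁₀(8.33×10⁻¹⁷ / 10⁻³) = −130.8 dBm

−130.8 dBm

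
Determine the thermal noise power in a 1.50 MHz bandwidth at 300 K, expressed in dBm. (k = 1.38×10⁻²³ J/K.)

−112.1 dBm

P_n = kTB = 1.38×10⁻²³ × 300 × 1.50×10⁶ = 6.21×10⁻¹⁵ W
In dBm: 10 log₁₀(6.21×10⁻¹⁵ / 10⁻³) = −112.1 dBm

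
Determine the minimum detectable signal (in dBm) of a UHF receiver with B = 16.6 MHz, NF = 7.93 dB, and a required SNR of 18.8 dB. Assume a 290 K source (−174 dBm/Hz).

Sensitivity = −174 + 10 log₁₀(B) + NF + SNR_min
= −174 + 72.2 + 7.93 + 18.8
= −75.07 dBm → −75.1 dBm

−75.1 dBm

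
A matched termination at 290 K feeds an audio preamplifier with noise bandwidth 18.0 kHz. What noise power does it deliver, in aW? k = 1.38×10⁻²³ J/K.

72.0 aW

P_n = kTB = 1.38×10⁻²³ × 290 × 1.80×10⁴ = 7.20×10⁻¹⁷ W = 72.0 aW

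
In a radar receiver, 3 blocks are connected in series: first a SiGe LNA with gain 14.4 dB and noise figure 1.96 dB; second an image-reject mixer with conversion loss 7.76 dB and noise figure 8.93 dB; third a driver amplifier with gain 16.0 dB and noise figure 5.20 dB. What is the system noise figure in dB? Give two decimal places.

Convert to linear (a loss of L dB is a gain of −L dB): F_i = 10^(NF_i/10), G_i = 10^(G_i,dB/10)
  Stage 1: F_1 = 10^(1.96/10) = 1.570, G_1 = 10^(14.4/10) = 27.54
  Stage 2: F_2 = 10^(8.93/10) = 7.816, G_2 = 10^(−7.76/10) = 0.1675
  Stage 3: F_3 = 10^(5.20/10) = 3.311, G_3 = 10^(16.0/10) = 39.81
Friis cascade:
  F = 1.570 + (7.816 − 1)/27.54 + (3.311 − 1)/4.613 = 2.319
NF = 10 log₁₀(2.319) = 3.65 dB

3.65 dB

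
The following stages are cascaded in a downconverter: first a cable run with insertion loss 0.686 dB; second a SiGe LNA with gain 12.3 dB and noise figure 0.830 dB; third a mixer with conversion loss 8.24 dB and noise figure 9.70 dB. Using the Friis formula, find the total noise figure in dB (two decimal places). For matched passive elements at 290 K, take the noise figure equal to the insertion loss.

2.99 dB

Convert to linear (a loss of L dB is a gain of −L dB): F_i = 10^(NF_i/10), G_i = 10^(G_i,dB/10)
  Stage 1: F_1 = 10^(0.686/10) = 1.171, G_1 = 10^(−0.686/10) = 0.8539
  Stage 2: F_2 = 10^(0.830/10) = 1.211, G_2 = 10^(12.3/10) = 16.98
  Stage 3: F_3 = 10^(9.70/10) = 9.333, G_3 = 10^(−8.24/10) = 0.1500
Friis cascade:
  F = 1.171 + (1.211 − 1)/0.8539 + (9.333 − 1)/14.50 = 1.992
NF = 10 log₁₀(1.992) = 2.99 dB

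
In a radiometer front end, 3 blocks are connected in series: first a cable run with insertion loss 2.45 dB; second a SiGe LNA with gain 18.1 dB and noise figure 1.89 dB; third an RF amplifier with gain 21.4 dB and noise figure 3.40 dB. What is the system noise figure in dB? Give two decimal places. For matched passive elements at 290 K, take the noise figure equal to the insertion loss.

Convert to linear (a loss of L dB is a gain of −L dB): F_i = 10^(NF_i/10), G_i = 10^(G_i,dB/10)
  Stage 1: F_1 = 10^(2.45/10) = 1.758, G_1 = 10^(−2.45/10) = 0.5689
  Stage 2: F_2 = 10^(1.89/10) = 1.545, G_2 = 10^(18.1/10) = 64.57
  Stage 3: F_3 = 10^(3.40/10) = 2.188, G_3 = 10^(21.4/10) = 138.0
Friis cascade:
  F = 1.758 + (1.545 − 1)/0.5689 + (2.188 − 1)/36.73 = 2.749
NF = 10 log₁₀(2.749) = 4.39 dB

4.39 dB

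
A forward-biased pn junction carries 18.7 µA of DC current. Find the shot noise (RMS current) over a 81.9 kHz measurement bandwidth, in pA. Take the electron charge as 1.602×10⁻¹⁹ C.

701 pA

I_n = √(2qI·B)
2qI·B = 2 × 1.602×10⁻¹⁹ × 1.87×10⁻⁵ × 8.19×10⁴ = 4.91×10⁻¹⁹ A²
I_n = √(4.91×10⁻¹⁹) = 7.01×10⁻¹⁰ A = 701 pA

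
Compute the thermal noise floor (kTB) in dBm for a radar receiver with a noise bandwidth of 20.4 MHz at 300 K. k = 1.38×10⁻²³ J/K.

−100.7 dBm

P_n = kTB = 1.38×10⁻²³ × 300 × 2.04×10⁷ = 8.45×10⁻¹⁴ W
In dBm: 10 log₁₀(8.45×10⁻¹⁴ / 10⁻³) = −100.7 dBm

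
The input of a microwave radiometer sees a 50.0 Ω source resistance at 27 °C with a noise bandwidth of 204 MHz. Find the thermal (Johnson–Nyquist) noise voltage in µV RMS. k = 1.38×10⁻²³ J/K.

13.0 µV

T = 27 °C + 273.15 = 300.15 K
V_n = √(4kTRB)
4kTRB = 4 × 1.38×10⁻²³ × 300.15 × 5.00×10¹ × 2.04×10⁸ = 1.69×10⁻¹⁰ V²
V_n = √(1.69×10⁻¹⁰) = 1.30×10⁻⁵ V = 13.0 µV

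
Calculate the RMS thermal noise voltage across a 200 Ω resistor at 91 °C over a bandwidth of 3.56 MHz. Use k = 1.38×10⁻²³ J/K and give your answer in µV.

3.78 µV

T = 91 °C + 273.15 = 364.15 K
V_n = √(4kTRB)
4kTRB = 4 × 1.38×10⁻²³ × 364.15 × 2.00×10² × 3.56×10⁶ = 1.43×10⁻¹¹ V²
V_n = √(1.43×10⁻¹¹) = 3.78×10⁻⁶ V = 3.78 µV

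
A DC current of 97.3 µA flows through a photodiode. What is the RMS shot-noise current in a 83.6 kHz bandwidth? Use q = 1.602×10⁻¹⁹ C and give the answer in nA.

I_n = √(2qI·B)
2qI·B = 2 × 1.602×10⁻¹⁹ × 9.73×10⁻⁵ × 8.36×10⁴ = 2.61×10⁻¹⁸ A²
I_n = √(2.61×10⁻¹⁸) = 1.61×10⁻⁹ A = 1.61 nA

1.61 nA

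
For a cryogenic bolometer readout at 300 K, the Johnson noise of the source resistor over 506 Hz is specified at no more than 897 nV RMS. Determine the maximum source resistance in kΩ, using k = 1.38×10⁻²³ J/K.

Johnson–Nyquist: V_n = √(4kTRB) ⇒ R = V_n² / (4kTB)
4kTB = 4 × 1.38×10⁻²³ × 300 × 5.06×10² = 8.38×10⁻¹⁸
R = (8.97×10⁻⁷)² / 8.38×10⁻¹⁸ = 9.60×10⁴ Ω = 96.0 kΩ

96.0 kΩ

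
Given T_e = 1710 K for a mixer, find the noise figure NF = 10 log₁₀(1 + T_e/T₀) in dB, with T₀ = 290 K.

8.39 dB

F = 1 + T_e/T₀ = 1 + 1710/290 = 6.89655
NF = 10 log₁₀(6.89655) = 8.39 dB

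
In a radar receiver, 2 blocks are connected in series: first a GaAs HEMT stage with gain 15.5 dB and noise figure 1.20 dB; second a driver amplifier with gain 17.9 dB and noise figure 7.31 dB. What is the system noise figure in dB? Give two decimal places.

1.59 dB

Convert to linear (a loss of L dB is a gain of −L dB): F_i = 10^(NF_i/10), G_i = 10^(G_i,dB/10)
  Stage 1: F_1 = 10^(1.20/10) = 1.318, G_1 = 10^(15.5/10) = 35.48
  Stage 2: F_2 = 10^(7.31/10) = 5.383, G_2 = 10^(17.9/10) = 61.66
Friis cascade:
  F = 1.318 + (5.383 − 1)/35.48 = 1.442
NF = 10 log₁₀(1.442) = 1.59 dB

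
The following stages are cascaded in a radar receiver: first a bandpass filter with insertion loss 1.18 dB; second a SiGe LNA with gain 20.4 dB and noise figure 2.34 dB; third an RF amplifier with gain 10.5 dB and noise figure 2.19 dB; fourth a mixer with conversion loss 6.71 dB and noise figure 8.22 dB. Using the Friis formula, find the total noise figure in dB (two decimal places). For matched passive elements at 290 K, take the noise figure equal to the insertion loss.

Convert to linear (a loss of L dB is a gain of −L dB): F_i = 10^(NF_i/10), G_i = 10^(G_i,dB/10)
  Stage 1: F_1 = 10^(1.18/10) = 1.312, G_1 = 10^(−1.18/10) = 0.7621
  Stage 2: F_2 = 10^(2.34/10) = 1.714, G_2 = 10^(20.4/10) = 109.6
  Stage 3: F_3 = 10^(2.19/10) = 1.656, G_3 = 10^(10.5/10) = 11.22
  Stage 4: F_4 = 10^(8.22/10) = 6.637, G_4 = 10^(−6.71/10) = 0.2133
Friis cascade:
  F = 1.312 + (1.714 − 1)/0.7621 + (1.656 − 1)/83.56 + (6.637 − 1)/937.6 = 2.263
NF = 10 log₁₀(2.263) = 3.55 dB

3.55 dB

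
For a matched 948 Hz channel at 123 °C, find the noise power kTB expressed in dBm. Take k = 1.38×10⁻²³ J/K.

−142.9 dBm

T = 123 °C + 273.15 = 396.15 K
P_n = kTB = 1.38×10⁻²³ × 396.15 × 9.48×10² = 5.18×10⁻¹⁸ W
In dBm: 10 log₁₀(5.18×10⁻¹⁸ / 10⁻³) = −142.9 dBm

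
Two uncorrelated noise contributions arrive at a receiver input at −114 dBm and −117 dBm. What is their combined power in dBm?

Convert to linear, add, convert back:
P₁ = 3.98×10⁻¹⁵ W, P₂ = 2.00×10⁻¹⁵ W
P_tot = 5.98×10⁻¹⁵ W → 10 log₁₀(P_tot / 10⁻³) = −112.2 dBm

−112.2 dBm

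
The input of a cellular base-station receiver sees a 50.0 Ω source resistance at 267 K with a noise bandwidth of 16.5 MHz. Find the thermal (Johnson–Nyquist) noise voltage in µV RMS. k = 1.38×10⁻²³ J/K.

V_n = √(4kTRB)
4kTRB = 4 × 1.38×10⁻²³ × 267 × 5.00×10¹ × 1.65×10⁷ = 1.22×10⁻¹¹ V²
V_n = √(1.22×10⁻¹¹) = 3.49×10⁻⁶ V = 3.49 µV

3.49 µV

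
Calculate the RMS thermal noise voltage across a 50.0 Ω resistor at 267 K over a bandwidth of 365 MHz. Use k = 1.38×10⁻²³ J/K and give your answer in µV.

V_n = √(4kTRB)
4kTRB = 4 × 1.38×10⁻²³ × 267 × 5.00×10¹ × 3.65×10⁸ = 2.69×10⁻¹⁰ V²
V_n = √(2.69×10⁻¹⁰) = 1.64×10⁻⁵ V = 16.4 µV

16.4 µV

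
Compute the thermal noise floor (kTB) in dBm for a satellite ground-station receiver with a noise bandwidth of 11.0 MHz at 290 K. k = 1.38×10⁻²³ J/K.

P_n = kTB = 1.38×10⁻²³ × 290 × 1.10×10⁷ = 4.40×10⁻¹⁴ W
In dBm: 10 log₁₀(4.40×10⁻¹⁴ / 10⁻³) = −103.6 dBm

−103.6 dBm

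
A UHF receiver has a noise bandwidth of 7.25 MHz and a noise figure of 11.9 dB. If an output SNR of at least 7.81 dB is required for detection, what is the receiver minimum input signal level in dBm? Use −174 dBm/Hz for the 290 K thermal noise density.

−85.7 dBm

Sensitivity = −174 + 10 log₁₀(B) + NF + SNR_min
= −174 + 68.6 + 11.9 + 7.81
= −85.69 dBm → −85.7 dBm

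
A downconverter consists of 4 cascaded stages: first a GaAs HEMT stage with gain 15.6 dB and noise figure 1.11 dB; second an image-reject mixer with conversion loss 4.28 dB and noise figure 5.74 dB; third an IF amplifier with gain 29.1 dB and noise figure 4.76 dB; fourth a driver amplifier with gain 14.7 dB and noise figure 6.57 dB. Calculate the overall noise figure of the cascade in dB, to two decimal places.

Convert to linear (a loss of L dB is a gain of −L dB): F_i = 10^(NF_i/10), G_i = 10^(G_i,dB/10)
  Stage 1: F_1 = 10^(1.11/10) = 1.291, G_1 = 10^(15.6/10) = 36.31
  Stage 2: F_2 = 10^(5.74/10) = 3.750, G_2 = 10^(−4.28/10) = 0.3733
  Stage 3: F_3 = 10^(4.76/10) = 2.992, G_3 = 10^(29.1/10) = 812.8
  Stage 4: F_4 = 10^(6.57/10) = 4.539, G_4 = 10^(14.7/10) = 29.51
Friis cascade:
  F = 1.291 + (3.750 − 1)/36.31 + (2.992 − 1)/13.55 + (4.539 − 1)/1.102×10⁴ = 1.514
NF = 10 log₁₀(1.514) = 1.80 dB

1.80 dB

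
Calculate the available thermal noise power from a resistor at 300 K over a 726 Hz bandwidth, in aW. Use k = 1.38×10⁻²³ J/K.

P_n = kTB = 1.38×10⁻²³ × 300 × 7.26×10² = 3.01×10⁻¹⁸ W = 3.01 aW

3.01 aW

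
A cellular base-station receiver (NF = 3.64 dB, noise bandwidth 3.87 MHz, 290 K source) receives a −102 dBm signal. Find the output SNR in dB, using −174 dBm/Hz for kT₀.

2.5 dB

Noise floor: N = −174 + 10 log₁₀(B) + NF
10 log₁₀(3.87×10⁶) = 65.88 dB
N = −174 + 65.88 + 3.64 = −104.48 dBm
SNR = P_sig − N = −102 − (−104.48) = 2.48 dB → 2.5 dB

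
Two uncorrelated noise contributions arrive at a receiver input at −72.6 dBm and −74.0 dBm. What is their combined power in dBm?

Convert to linear, add, convert back:
P₁ = 5.50×10⁻¹¹ W, P₂ = 3.98×10⁻¹¹ W
P_tot = 9.48×10⁻¹¹ W → 10 log₁₀(P_tot / 10⁻³) = −70.2 dBm

−70.2 dBm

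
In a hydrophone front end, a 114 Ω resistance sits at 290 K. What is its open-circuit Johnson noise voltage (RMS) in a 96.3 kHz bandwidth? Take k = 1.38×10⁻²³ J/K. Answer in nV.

V_n = √(4kTRB)
4kTRB = 4 × 1.38×10⁻²³ × 290 × 1.14×10² × 9.63×10⁴ = 1.76×10⁻¹³ V²
V_n = √(1.76×10⁻¹³) = 4.19×10⁻⁷ V = 419 nV

419 nV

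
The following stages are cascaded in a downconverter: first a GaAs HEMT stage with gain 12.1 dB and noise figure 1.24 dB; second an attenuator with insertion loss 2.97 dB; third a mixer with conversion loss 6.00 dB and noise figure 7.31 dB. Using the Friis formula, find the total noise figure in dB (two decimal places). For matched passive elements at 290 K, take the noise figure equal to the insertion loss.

2.85 dB

Convert to linear (a loss of L dB is a gain of −L dB): F_i = 10^(NF_i/10), G_i = 10^(G_i,dB/10)
  Stage 1: F_1 = 10^(1.24/10) = 1.330, G_1 = 10^(12.1/10) = 16.22
  Stage 2: F_2 = 10^(2.97/10) = 1.982, G_2 = 10^(−2.97/10) = 0.5047
  Stage 3: F_3 = 10^(7.31/10) = 5.383, G_3 = 10^(−6.00/10) = 0.2512
Friis cascade:
  F = 1.330 + (1.982 − 1)/16.22 + (5.383 − 1)/8.185 = 1.926
NF = 10 log₁₀(1.926) = 2.85 dB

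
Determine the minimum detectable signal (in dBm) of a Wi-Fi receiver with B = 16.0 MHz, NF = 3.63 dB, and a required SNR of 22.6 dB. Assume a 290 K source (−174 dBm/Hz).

Sensitivity = −174 + 10 log₁₀(B) + NF + SNR_min
= −174 + 72.04 + 3.63 + 22.6
= −75.73 dBm → −75.7 dBm

−75.7 dBm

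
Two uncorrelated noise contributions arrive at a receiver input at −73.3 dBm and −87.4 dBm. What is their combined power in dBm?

−73.1 dBm

Convert to linear, add, convert back:
P₁ = 4.68×10⁻¹¹ W, P₂ = 1.82×10⁻¹² W
P_tot = 4.86×10⁻¹¹ W → 10 log₁₀(P_tot / 10⁻³) = −73.1 dBm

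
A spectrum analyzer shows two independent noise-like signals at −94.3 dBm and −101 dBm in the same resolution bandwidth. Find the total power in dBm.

−93.5 dBm

Convert to linear, add, convert back:
P₁ = 3.72×10⁻¹³ W, P₂ = 7.94×10⁻¹⁴ W
P_tot = 4.51×10⁻¹³ W → 10 log₁₀(P_tot / 10⁻³) = −93.5 dBm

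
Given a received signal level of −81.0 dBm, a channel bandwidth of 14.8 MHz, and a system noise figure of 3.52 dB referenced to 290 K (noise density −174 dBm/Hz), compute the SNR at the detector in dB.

Noise floor: N = −174 + 10 log₁₀(B) + NF
10 log₁₀(1.48×10⁷) = 71.7 dB
N = −174 + 71.7 + 3.52 = −98.78 dBm
SNR = P_sig − N = −81.0 − (−98.78) = 17.78 dB → 17.8 dB

17.8 dB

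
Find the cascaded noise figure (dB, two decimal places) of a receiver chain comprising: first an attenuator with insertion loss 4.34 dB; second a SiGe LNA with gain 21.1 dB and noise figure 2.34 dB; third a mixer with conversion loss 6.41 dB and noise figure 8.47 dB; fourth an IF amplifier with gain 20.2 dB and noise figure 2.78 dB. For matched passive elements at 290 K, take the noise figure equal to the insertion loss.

6.87 dB

Convert to linear (a loss of L dB is a gain of −L dB): F_i = 10^(NF_i/10), G_i = 10^(G_i,dB/10)
  Stage 1: F_1 = 10^(4.34/10) = 2.716, G_1 = 10^(−4.34/10) = 0.3681
  Stage 2: F_2 = 10^(2.34/10) = 1.714, G_2 = 10^(21.1/10) = 128.8
  Stage 3: F_3 = 10^(8.47/10) = 7.031, G_3 = 10^(−6.41/10) = 0.2286
  Stage 4: F_4 = 10^(2.78/10) = 1.897, G_4 = 10^(20.2/10) = 104.7
Friis cascade:
  F = 2.716 + (1.714 − 1)/0.3681 + (7.031 − 1)/47.42 + (1.897 − 1)/10.84 = 4.866
NF = 10 log₁₀(4.866) = 6.87 dB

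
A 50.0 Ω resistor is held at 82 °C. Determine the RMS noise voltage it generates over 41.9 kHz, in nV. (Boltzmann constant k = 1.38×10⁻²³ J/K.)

203 nV

T = 82 °C + 273.15 = 355.15 K
V_n = √(4kTRB)
4kTRB = 4 × 1.38×10⁻²³ × 355.15 × 5.00×10¹ × 4.19×10⁴ = 4.11×10⁻¹⁴ V²
V_n = √(4.11×10⁻¹⁴) = 2.03×10⁻⁷ V = 203 nV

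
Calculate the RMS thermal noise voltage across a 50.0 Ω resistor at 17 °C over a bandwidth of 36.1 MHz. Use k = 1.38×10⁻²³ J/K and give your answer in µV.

T = 17 °C + 273.15 = 290.15 K
V_n = √(4kTRB)
4kTRB = 4 × 1.38×10⁻²³ × 290.15 × 5.00×10¹ × 3.61×10⁷ = 2.89×10⁻¹¹ V²
V_n = √(2.89×10⁻¹¹) = 5.38×10⁻⁶ V = 5.38 µV

5.38 µV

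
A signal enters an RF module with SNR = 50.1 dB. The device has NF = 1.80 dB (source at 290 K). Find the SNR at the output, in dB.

By definition F = SNR_in/SNR_out, so in dB: SNR_out = SNR_in − NF
SNR_out = 50.1 − 1.80 = 48.30 dB

48.30 dB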